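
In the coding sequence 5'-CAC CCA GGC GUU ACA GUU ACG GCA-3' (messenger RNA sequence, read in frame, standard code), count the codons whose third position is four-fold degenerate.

Codon 1 CAC (His): third position 2-fold.
Codon 2 CCA (Pro): third position 4-fold.
Codon 3 GGC (Gly): third position 4-fold.
Codon 4 GUU (Val): third position 4-fold.
Codon 5 ACA (Thr): third position 4-fold.
Codon 6 GUU (Val): third position 4-fold.
Codon 7 ACG (Thr): third position 4-fold.
Codon 8 GCA (Ala): third position 4-fold.
Four-fold degenerate third positions: 7.

7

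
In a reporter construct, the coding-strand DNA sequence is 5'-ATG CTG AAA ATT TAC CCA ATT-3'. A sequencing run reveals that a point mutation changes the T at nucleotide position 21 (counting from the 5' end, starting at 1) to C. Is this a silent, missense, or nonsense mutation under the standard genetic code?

Position 21 falls in codon 7: ATT → Ile.
After the substitution the codon is ATC → Ile.
Both encode Ile, so the change is synonymous.

silent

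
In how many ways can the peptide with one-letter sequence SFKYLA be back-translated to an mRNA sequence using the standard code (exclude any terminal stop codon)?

Ser: 6 codons.
Phe: 2 codons.
Lys: 2 codons.
Tyr: 2 codons.
Leu: 6 codons.
Ala: 4 codons.
6 × 2 × 2 × 2 × 6 × 4 = 1152.

1152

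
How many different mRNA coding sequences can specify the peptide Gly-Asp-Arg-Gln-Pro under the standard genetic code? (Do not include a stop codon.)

384

Gly: 4 codons.
Asp: 2 codons.
Arg: 6 codons.
Gln: 2 codons.
Pro: 4 codons.
4 × 2 × 6 × 2 × 4 = 384.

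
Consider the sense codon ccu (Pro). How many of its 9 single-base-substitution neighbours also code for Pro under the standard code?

Position 1: none → 0 synonymous.
Position 2: none → 0 synonymous.
Position 3: CCC, CCA, CCG → 3 synonymous.
Total: 0 + 0 + 3 = 3.

3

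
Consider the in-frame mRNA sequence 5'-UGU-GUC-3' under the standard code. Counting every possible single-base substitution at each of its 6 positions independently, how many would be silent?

4

Codon 1 (UGU, Cys): 1 synonymous substitution.
Codon 2 (GUC, Val): 3 synonymous substitutions.
Total: 1 + 3 = 4.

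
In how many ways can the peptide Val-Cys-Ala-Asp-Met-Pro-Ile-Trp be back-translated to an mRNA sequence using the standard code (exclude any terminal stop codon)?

768

Val: 4 codons.
Cys: 2 codons.
Ala: 4 codons.
Asp: 2 codons.
Met: 1 codon.
Pro: 4 codons.
Ile: 3 codons.
Trp: 1 codon.
4 × 2 × 4 × 2 × 1 × 4 × 3 × 1 = 768.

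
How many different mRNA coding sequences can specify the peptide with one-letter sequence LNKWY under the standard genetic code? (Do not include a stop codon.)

48

Leu: 6 codons.
Asn: 2 codons.
Lys: 2 codons.
Trp: 1 codon.
Tyr: 2 codons.
6 × 2 × 2 × 1 × 2 = 48.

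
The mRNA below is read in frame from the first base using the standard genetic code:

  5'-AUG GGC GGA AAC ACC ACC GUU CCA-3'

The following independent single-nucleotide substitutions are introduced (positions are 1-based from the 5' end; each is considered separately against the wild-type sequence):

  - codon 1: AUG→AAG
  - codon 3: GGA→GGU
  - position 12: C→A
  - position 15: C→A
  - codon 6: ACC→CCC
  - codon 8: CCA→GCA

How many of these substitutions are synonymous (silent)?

Codon 1: AUG (Met) → AAG (Lys) — missense.
Codon 3: GGA (Gly) → GGU (Gly) — synonymous.
Codon 4: AAC (Asn) → AAA (Lys) — missense.
Codon 5: ACC (Thr) → ACA (Thr) — synonymous.
Codon 6: ACC (Thr) → CCC (Pro) — missense.
Codon 8: CCA (Pro) → GCA (Ala) — missense.
Synonymous: 2 of 6.

2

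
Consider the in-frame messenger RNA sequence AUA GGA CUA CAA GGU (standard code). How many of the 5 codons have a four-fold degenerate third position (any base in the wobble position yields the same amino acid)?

3

Codon 1 AUA (Ile): third position 3-fold.
Codon 2 GGA (Gly): third position 4-fold.
Codon 3 CUA (Leu): third position 4-fold.
Codon 4 CAA (Gln): third position 2-fold.
Codon 5 GGU (Gly): third position 4-fold.
Four-fold degenerate third positions: 3.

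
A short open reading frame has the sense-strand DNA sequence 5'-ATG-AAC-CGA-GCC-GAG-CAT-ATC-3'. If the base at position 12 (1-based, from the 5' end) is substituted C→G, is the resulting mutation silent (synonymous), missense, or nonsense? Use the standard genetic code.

silent

Position 12 falls in codon 4: GCC → Ala.
After the substitution the codon is GCG → Ala.
Both encode Ala, so the change is synonymous.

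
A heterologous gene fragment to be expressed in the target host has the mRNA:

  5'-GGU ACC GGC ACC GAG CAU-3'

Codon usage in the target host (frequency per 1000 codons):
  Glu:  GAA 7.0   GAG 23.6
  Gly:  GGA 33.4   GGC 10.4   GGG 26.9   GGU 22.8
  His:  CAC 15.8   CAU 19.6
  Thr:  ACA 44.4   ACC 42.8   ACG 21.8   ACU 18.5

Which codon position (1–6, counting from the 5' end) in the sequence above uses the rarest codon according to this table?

Codon 1 GGU (Gly): 22.8 per 1000.
Codon 2 ACC (Thr): 42.8 per 1000.
Codon 3 GGC (Gly): 10.4 per 1000.
Codon 4 ACC (Thr): 42.8 per 1000.
Codon 5 GAG (Glu): 23.6 per 1000.
Codon 6 CAU (His): 19.6 per 1000.
Lowest frequency is 10.4 at codon 3.

3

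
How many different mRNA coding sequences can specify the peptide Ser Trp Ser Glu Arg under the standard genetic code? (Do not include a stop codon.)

Ser: 6 codons.
Trp: 1 codon.
Ser: 6 codons.
Glu: 2 codons.
Arg: 6 codons.
6 × 1 × 6 × 2 × 6 = 432.

432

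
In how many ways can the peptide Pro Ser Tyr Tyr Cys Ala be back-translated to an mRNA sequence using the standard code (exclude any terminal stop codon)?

Pro: 4 codons.
Ser: 6 codons.
Tyr: 2 codons.
Tyr: 2 codons.
Cys: 2 codons.
Ala: 4 codons.
4 × 6 × 2 × 2 × 2 × 4 = 768.

768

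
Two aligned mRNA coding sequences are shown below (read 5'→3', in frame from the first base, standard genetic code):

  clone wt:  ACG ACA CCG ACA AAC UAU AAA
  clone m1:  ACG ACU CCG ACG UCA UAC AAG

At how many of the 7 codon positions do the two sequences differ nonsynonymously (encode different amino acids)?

1

Codon 1: ACG Thr / ACG Thr — identical.
Codon 2: ACA Thr / ACU Thr — synonymous.
Codon 3: CCG Pro / CCG Pro — identical.
Codon 4: ACA Thr / ACG Thr — synonymous.
Codon 5: AAC Asn / UCA Ser — nonsynonymous.
Codon 6: UAU Tyr / UAC Tyr — synonymous.
Codon 7: AAA Lys / AAG Lys — synonymous.
Nonsynonymous differences: 1.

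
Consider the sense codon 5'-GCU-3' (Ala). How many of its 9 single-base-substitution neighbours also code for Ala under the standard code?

Position 1: none → 0 synonymous.
Position 2: none → 0 synonymous.
Position 3: GCC, GCA, GCG → 3 synonymous.
Total: 0 + 0 + 3 = 3.

3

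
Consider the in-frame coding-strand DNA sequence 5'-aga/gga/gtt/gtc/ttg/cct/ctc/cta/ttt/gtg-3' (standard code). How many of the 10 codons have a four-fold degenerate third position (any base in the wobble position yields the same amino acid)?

7

Codon 1 AGA (Arg): third position 2-fold.
Codon 2 GGA (Gly): third position 4-fold.
Codon 3 GTT (Val): third position 4-fold.
Codon 4 GTC (Val): third position 4-fold.
Codon 5 TTG (Leu): third position 2-fold.
Codon 6 CCT (Pro): third position 4-fold.
Codon 7 CTC (Leu): third position 4-fold.
Codon 8 CTA (Leu): third position 4-fold.
Codon 9 TTT (Phe): third position 2-fold.
Codon 10 GTG (Val): third position 4-fold.
Four-fold degenerate third positions: 7.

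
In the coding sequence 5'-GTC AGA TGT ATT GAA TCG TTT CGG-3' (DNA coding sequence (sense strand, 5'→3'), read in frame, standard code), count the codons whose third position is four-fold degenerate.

Codon 1 GTC (Val): third position 4-fold.
Codon 2 AGA (Arg): third position 2-fold.
Codon 3 TGT (Cys): third position 2-fold.
Codon 4 ATT (Ile): third position 3-fold.
Codon 5 GAA (Glu): third position 2-fold.
Codon 6 TCG (Ser): third position 4-fold.
Codon 7 TTT (Phe): third position 2-fold.
Codon 8 CGG (Arg): third position 4-fold.
Four-fold degenerate third positions: 3.

3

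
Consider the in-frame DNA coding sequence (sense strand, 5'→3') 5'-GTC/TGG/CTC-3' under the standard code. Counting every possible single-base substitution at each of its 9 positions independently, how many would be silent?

6

Codon 1 (GTC, Val): 3 synonymous substitutions.
Codon 2 (TGG, Trp): 0 synonymous substitutions.
Codon 3 (CTC, Leu): 3 synonymous substitutions.
Total: 3 + 0 + 3 = 6.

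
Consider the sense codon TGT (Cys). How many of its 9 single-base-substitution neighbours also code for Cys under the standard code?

Position 1: none → 0 synonymous.
Position 2: none → 0 synonymous.
Position 3: TGC → 1 synonymous.
Total: 0 + 0 + 1 = 1.

1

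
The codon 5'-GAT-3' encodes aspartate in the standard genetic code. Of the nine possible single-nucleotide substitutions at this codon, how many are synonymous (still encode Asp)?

1

Position 1: none → 0 synonymous.
Position 2: none → 0 synonymous.
Position 3: GAC → 1 synonymous.
Total: 0 + 0 + 1 = 1.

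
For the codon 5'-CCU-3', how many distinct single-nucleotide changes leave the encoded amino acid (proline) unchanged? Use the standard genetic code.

3

Position 1: none → 0 synonymous.
Position 2: none → 0 synonymous.
Position 3: CCC, CCA, CCG → 3 synonymous.
Total: 0 + 0 + 3 = 3.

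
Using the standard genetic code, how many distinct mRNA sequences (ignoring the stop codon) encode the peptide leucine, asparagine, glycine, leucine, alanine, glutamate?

2304

Leu: 6 codons.
Asn: 2 codons.
Gly: 4 codons.
Leu: 6 codons.
Ala: 4 codons.
Glu: 2 codons.
6 × 2 × 4 × 6 × 4 × 2 = 2304.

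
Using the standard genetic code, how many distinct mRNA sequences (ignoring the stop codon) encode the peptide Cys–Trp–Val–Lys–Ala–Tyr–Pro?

Cys: 2 codons.
Trp: 1 codon.
Val: 4 codons.
Lys: 2 codons.
Ala: 4 codons.
Tyr: 2 codons.
Pro: 4 codons.
2 × 1 × 4 × 2 × 4 × 2 × 4 = 512.

512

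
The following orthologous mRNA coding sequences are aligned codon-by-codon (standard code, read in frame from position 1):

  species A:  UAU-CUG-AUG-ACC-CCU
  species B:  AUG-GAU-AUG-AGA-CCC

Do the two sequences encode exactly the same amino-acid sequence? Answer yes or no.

Codon 1: UAU Tyr / AUG Met — nonsynonymous.
Codon 2: CUG Leu / GAU Asp — nonsynonymous.
Codon 3: AUG Met / AUG Met — identical.
Codon 4: ACC Thr / AGA Arg — nonsynonymous.
Codon 5: CCU Pro / CCC Pro — synonymous.
Nonsynonymous differences: 3 → different protein.

no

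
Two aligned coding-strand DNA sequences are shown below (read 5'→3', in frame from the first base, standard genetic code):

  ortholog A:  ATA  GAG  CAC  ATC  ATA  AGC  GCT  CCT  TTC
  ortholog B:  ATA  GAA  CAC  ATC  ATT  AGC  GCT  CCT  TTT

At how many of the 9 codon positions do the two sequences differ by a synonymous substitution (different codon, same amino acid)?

3

Codon 1: ATA Ile / ATA Ile — identical.
Codon 2: GAG Glu / GAA Glu — synonymous.
Codon 3: CAC His / CAC His — identical.
Codon 4: ATC Ile / ATC Ile — identical.
Codon 5: ATA Ile / ATT Ile — synonymous.
Codon 6: AGC Ser / AGC Ser — identical.
Codon 7: GCT Ala / GCT Ala — identical.
Codon 8: CCT Pro / CCT Pro — identical.
Codon 9: TTC Phe / TTT Phe — synonymous.
Synonymous differences: 3.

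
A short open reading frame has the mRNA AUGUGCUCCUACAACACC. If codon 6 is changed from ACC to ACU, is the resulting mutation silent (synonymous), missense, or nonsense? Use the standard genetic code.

silent

Position 18 falls in codon 6: ACC → Thr.
After the substitution the codon is ACU → Thr.
Both encode Thr, so the change is synonymous.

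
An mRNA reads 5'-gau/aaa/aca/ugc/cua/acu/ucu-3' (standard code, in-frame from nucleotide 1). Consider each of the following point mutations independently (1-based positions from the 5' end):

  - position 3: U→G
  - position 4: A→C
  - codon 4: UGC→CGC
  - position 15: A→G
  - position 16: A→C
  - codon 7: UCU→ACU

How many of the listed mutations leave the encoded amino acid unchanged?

1

Codon 1: GAU (Asp) → GAG (Glu) — missense.
Codon 2: AAA (Lys) → CAA (Gln) — missense.
Codon 4: UGC (Cys) → CGC (Arg) — missense.
Codon 5: CUA (Leu) → CUG (Leu) — synonymous.
Codon 6: ACU (Thr) → CCU (Pro) — missense.
Codon 7: UCU (Ser) → ACU (Thr) — missense.
Synonymous: 1 of 6.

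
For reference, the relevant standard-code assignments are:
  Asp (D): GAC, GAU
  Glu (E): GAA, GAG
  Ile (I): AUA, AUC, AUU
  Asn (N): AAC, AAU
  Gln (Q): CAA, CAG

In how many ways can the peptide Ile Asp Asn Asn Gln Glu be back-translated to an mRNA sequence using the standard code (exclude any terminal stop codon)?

96

Ile: 3 codons.
Asp: 2 codons.
Asn: 2 codons.
Asn: 2 codons.
Gln: 2 codons.
Glu: 2 codons.
3 × 2 × 2 × 2 × 2 × 2 = 96.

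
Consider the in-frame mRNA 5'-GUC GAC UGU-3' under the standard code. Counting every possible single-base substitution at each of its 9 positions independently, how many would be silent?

Codon 1 (GUC, Val): 3 synonymous substitutions.
Codon 2 (GAC, Asp): 1 synonymous substitution.
Codon 3 (UGU, Cys): 1 synonymous substitution.
Total: 3 + 1 + 1 = 5.

5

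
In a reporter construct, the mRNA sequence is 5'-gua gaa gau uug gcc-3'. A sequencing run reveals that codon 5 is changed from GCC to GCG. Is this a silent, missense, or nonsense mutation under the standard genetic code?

silent

Position 15 falls in codon 5: GCC → Ala.
After the substitution the codon is GCG → Ala.
Both encode Ala, so the change is synonymous.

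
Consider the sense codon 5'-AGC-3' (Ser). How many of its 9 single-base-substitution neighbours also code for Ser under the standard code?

1

Position 1: none → 0 synonymous.
Position 2: none → 0 synonymous.
Position 3: AGU → 1 synonymous.
Total: 0 + 0 + 1 = 1.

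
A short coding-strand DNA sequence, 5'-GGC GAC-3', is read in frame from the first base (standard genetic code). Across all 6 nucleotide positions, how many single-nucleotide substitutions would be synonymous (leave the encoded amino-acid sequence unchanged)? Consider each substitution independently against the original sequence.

Codon 1 (GGC, Gly): 3 synonymous substitutions.
Codon 2 (GAC, Asp): 1 synonymous substitution.
Total: 3 + 1 = 4.

4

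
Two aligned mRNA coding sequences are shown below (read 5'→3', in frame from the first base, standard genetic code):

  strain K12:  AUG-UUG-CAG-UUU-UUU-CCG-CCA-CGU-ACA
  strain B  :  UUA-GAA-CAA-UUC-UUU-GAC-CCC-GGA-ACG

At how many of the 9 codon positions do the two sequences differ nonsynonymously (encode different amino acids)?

4

Codon 1: AUG Met / UUA Leu — nonsynonymous.
Codon 2: UUG Leu / GAA Glu — nonsynonymous.
Codon 3: CAG Gln / CAA Gln — synonymous.
Codon 4: UUU Phe / UUC Phe — synonymous.
Codon 5: UUU Phe / UUU Phe — identical.
Codon 6: CCG Pro / GAC Asp — nonsynonymous.
Codon 7: CCA Pro / CCC Pro — synonymous.
Codon 8: CGU Arg / GGA Gly — nonsynonymous.
Codon 9: ACA Thr / ACG Thr — synonymous.
Nonsynonymous differences: 4.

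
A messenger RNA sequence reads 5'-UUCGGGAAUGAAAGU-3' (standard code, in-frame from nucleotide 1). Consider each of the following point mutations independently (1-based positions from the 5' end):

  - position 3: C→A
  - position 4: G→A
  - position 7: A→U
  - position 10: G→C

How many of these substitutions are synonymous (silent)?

Codon 1: UUC (Phe) → UUA (Leu) — missense.
Codon 2: GGG (Gly) → AGG (Arg) — missense.
Codon 3: AAU (Asn) → UAU (Tyr) — missense.
Codon 4: GAA (Glu) → CAA (Gln) — missense.
Synonymous: 0 of 4.

0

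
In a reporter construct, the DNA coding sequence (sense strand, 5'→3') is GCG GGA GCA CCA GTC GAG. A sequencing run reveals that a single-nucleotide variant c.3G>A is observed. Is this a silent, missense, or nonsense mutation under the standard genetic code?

Position 3 falls in codon 1: GCG → Ala.
After the substitution the codon is GCA → Ala.
Both encode Ala, so the change is synonymous.

silent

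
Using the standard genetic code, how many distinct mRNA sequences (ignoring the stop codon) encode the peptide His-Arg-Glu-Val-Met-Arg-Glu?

1152

His: 2 codons.
Arg: 6 codons.
Glu: 2 codons.
Val: 4 codons.
Met: 1 codon.
Arg: 6 codons.
Glu: 2 codons.
2 × 6 × 2 × 4 × 1 × 6 × 2 = 1152.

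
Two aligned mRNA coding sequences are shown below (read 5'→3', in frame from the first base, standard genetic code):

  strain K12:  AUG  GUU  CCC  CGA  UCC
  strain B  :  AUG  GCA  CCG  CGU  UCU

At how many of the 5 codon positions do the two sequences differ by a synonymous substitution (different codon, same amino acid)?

3

Codon 1: AUG Met / AUG Met — identical.
Codon 2: GUU Val / GCA Ala — nonsynonymous.
Codon 3: CCC Pro / CCG Pro — synonymous.
Codon 4: CGA Arg / CGU Arg — synonymous.
Codon 5: UCC Ser / UCU Ser — synonymous.
Synonymous differences: 3.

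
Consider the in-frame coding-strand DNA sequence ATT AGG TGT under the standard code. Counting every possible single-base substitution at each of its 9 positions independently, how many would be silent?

Codon 1 (ATT, Ile): 2 synonymous substitutions.
Codon 2 (AGG, Arg): 2 synonymous substitutions.
Codon 3 (TGT, Cys): 1 synonymous substitution.
Total: 2 + 2 + 1 = 5.

5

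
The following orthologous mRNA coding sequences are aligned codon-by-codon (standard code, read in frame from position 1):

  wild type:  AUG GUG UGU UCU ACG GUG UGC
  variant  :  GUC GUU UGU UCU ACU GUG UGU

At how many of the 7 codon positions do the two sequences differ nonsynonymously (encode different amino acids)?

Codon 1: AUG Met / GUC Val — nonsynonymous.
Codon 2: GUG Val / GUU Val — synonymous.
Codon 3: UGU Cys / UGU Cys — identical.
Codon 4: UCU Ser / UCU Ser — identical.
Codon 5: ACG Thr / ACU Thr — synonymous.
Codon 6: GUG Val / GUG Val — identical.
Codon 7: UGC Cys / UGU Cys — synonymous.
Nonsynonymous differences: 1.

1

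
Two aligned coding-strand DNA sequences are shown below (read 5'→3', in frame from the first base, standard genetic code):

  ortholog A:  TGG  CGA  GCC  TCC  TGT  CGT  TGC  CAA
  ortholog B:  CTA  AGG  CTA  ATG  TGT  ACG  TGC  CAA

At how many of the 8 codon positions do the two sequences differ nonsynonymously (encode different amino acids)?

Codon 1: TGG Trp / CTA Leu — nonsynonymous.
Codon 2: CGA Arg / AGG Arg — synonymous.
Codon 3: GCC Ala / CTA Leu — nonsynonymous.
Codon 4: TCC Ser / ATG Met — nonsynonymous.
Codon 5: TGT Cys / TGT Cys — identical.
Codon 6: CGT Arg / ACG Thr — nonsynonymous.
Codon 7: TGC Cys / TGC Cys — identical.
Codon 8: CAA Gln / CAA Gln — identical.
Nonsynonymous differences: 4.

4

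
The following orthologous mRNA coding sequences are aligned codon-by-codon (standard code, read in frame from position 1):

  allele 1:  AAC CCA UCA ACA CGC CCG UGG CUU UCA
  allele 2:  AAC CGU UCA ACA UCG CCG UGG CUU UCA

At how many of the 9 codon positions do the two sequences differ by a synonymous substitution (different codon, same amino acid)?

0

Codon 1: AAC Asn / AAC Asn — identical.
Codon 2: CCA Pro / CGU Arg — nonsynonymous.
Codon 3: UCA Ser / UCA Ser — identical.
Codon 4: ACA Thr / ACA Thr — identical.
Codon 5: CGC Arg / UCG Ser — nonsynonymous.
Codon 6: CCG Pro / CCG Pro — identical.
Codon 7: UGG Trp / UGG Trp — identical.
Codon 8: CUU Leu / CUU Leu — identical.
Codon 9: UCA Ser / UCA Ser — identical.
Synonymous differences: 0.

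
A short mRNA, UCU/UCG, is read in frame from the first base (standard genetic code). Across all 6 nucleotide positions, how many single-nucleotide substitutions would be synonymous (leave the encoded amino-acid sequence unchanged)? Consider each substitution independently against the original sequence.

6

Codon 1 (UCU, Ser): 3 synonymous substitutions.
Codon 2 (UCG, Ser): 3 synonymous substitutions.
Total: 3 + 3 = 6.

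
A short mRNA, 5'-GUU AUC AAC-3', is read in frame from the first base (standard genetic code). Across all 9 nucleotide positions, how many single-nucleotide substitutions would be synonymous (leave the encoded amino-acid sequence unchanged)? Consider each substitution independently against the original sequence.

Codon 1 (GUU, Val): 3 synonymous substitutions.
Codon 2 (AUC, Ile): 2 synonymous substitutions.
Codon 3 (AAC, Asn): 1 synonymous substitution.
Total: 3 + 2 + 1 = 6.

6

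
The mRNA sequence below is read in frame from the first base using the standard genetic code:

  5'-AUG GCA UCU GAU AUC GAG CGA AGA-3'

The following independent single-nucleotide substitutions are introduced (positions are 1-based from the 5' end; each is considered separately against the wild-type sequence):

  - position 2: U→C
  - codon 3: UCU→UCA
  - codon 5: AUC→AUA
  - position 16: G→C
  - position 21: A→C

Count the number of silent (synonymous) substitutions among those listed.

Codon 1: AUG (Met) → ACG (Thr) — missense.
Codon 3: UCU (Ser) → UCA (Ser) — synonymous.
Codon 5: AUC (Ile) → AUA (Ile) — synonymous.
Codon 6: GAG (Glu) → CAG (Gln) — missense.
Codon 7: CGA (Arg) → CGC (Arg) — synonymous.
Synonymous: 3 of 5.

3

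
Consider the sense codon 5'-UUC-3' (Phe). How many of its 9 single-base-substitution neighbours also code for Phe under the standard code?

1

Position 1: none → 0 synonymous.
Position 2: none → 0 synonymous.
Position 3: UUU → 1 synonymous.
Total: 0 + 0 + 1 = 1.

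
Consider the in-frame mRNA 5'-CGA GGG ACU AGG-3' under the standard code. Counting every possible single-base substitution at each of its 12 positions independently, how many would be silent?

Codon 1 (CGA, Arg): 4 synonymous substitutions.
Codon 2 (GGG, Gly): 3 synonymous substitutions.
Codon 3 (ACU, Thr): 3 synonymous substitutions.
Codon 4 (AGG, Arg): 2 synonymous substitutions.
Total: 4 + 3 + 3 + 2 = 12.

12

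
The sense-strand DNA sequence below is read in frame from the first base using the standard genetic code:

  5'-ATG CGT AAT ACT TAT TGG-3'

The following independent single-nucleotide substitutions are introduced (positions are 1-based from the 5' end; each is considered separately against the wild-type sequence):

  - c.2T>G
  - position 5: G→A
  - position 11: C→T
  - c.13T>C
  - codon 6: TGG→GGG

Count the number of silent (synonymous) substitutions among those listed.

Codon 1: ATG (Met) → AGG (Arg) — missense.
Codon 2: CGT (Arg) → CAT (His) — missense.
Codon 4: ACT (Thr) → ATT (Ile) — missense.
Codon 5: TAT (Tyr) → CAT (His) — missense.
Codon 6: TGG (Trp) → GGG (Gly) — missense.
Synonymous: 0 of 5.

0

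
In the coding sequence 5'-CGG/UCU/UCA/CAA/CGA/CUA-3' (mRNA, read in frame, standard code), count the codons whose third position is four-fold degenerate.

5

Codon 1 CGG (Arg): third position 4-fold.
Codon 2 UCU (Ser): third position 4-fold.
Codon 3 UCA (Ser): third position 4-fold.
Codon 4 CAA (Gln): third position 2-fold.
Codon 5 CGA (Arg): third position 4-fold.
Codon 6 CUA (Leu): third position 4-fold.
Four-fold degenerate third positions: 5.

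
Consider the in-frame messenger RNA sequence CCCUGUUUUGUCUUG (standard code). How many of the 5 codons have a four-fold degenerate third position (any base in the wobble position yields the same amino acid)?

2

Codon 1 CCC (Pro): third position 4-fold.
Codon 2 UGU (Cys): third position 2-fold.
Codon 3 UUU (Phe): third position 2-fold.
Codon 4 GUC (Val): third position 4-fold.
Codon 5 UUG (Leu): third position 2-fold.
Four-fold degenerate third positions: 2.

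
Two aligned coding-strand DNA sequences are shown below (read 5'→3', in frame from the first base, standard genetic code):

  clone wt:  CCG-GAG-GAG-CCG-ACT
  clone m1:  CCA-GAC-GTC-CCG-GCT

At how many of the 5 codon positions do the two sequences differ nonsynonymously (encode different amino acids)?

Codon 1: CCG Pro / CCA Pro — synonymous.
Codon 2: GAG Glu / GAC Asp — nonsynonymous.
Codon 3: GAG Glu / GTC Val — nonsynonymous.
Codon 4: CCG Pro / CCG Pro — identical.
Codon 5: ACT Thr / GCT Ala — nonsynonymous.
Nonsynonymous differences: 3.

3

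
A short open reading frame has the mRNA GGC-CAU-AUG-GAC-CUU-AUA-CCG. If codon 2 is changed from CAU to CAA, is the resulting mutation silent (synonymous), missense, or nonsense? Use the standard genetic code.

missense

Position 6 falls in codon 2: CAU → His.
After the substitution the codon is CAA → Gln.
His ≠ Gln, so this is a missense mutation.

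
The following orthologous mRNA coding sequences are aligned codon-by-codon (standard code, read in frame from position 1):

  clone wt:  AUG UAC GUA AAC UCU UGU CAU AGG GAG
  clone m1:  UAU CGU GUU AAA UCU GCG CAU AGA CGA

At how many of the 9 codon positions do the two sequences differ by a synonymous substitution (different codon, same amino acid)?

2

Codon 1: AUG Met / UAU Tyr — nonsynonymous.
Codon 2: UAC Tyr / CGU Arg — nonsynonymous.
Codon 3: GUA Val / GUU Val — synonymous.
Codon 4: AAC Asn / AAA Lys — nonsynonymous.
Codon 5: UCU Ser / UCU Ser — identical.
Codon 6: UGU Cys / GCG Ala — nonsynonymous.
Codon 7: CAU His / CAU His — identical.
Codon 8: AGG Arg / AGA Arg — synonymous.
Codon 9: GAG Glu / CGA Arg — nonsynonymous.
Synonymous differences: 2.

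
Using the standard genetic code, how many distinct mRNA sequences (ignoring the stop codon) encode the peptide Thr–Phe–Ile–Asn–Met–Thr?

Thr: 4 codons.
Phe: 2 codons.
Ile: 3 codons.
Asn: 2 codons.
Met: 1 codon.
Thr: 4 codons.
4 × 2 × 3 × 2 × 1 × 4 = 192.

192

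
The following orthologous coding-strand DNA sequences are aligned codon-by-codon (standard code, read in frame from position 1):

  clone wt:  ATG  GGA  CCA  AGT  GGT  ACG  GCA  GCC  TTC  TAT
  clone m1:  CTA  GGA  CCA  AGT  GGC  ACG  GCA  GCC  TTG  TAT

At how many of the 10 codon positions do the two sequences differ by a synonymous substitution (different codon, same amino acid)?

Codon 1: ATG Met / CTA Leu — nonsynonymous.
Codon 2: GGA Gly / GGA Gly — identical.
Codon 3: CCA Pro / CCA Pro — identical.
Codon 4: AGT Ser / AGT Ser — identical.
Codon 5: GGT Gly / GGC Gly — synonymous.
Codon 6: ACG Thr / ACG Thr — identical.
Codon 7: GCA Ala / GCA Ala — identical.
Codon 8: GCC Ala / GCC Ala — identical.
Codon 9: TTC Phe / TTG Leu — nonsynonymous.
Codon 10: TAT Tyr / TAT Tyr — identical.
Synonymous differences: 1.

1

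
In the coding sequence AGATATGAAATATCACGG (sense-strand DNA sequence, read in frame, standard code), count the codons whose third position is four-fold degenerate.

2

Codon 1 AGA (Arg): third position 2-fold.
Codon 2 TAT (Tyr): third position 2-fold.
Codon 3 GAA (Glu): third position 2-fold.
Codon 4 ATA (Ile): third position 3-fold.
Codon 5 TCA (Ser): third position 4-fold.
Codon 6 CGG (Arg): third position 4-fold.
Four-fold degenerate third positions: 2.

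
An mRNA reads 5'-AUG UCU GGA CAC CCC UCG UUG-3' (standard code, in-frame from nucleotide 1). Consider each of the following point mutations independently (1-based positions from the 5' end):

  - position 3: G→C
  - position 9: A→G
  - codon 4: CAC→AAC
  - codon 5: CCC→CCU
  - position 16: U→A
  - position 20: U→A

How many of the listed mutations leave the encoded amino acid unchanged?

2

Codon 1: AUG (Met) → AUC (Ile) — missense.
Codon 3: GGA (Gly) → GGG (Gly) — synonymous.
Codon 4: CAC (His) → AAC (Asn) — missense.
Codon 5: CCC (Pro) → CCU (Pro) — synonymous.
Codon 6: UCG (Ser) → ACG (Thr) — missense.
Codon 7: UUG (Leu) → UAG (Stop) — nonsense.
Synonymous: 2 of 6.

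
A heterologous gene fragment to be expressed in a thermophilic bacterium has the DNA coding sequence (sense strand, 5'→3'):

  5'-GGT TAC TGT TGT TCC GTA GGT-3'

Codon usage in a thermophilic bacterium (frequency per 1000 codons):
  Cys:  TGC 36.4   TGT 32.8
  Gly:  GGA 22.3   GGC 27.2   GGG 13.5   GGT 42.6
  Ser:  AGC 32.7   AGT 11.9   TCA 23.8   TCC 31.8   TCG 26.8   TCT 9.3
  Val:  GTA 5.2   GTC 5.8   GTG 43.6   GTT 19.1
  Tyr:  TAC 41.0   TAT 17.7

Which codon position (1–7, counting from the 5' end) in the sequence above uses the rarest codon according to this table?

Codon 1 GGT (Gly): 42.6 per 1000.
Codon 2 TAC (Tyr): 41.0 per 1000.
Codon 3 TGT (Cys): 32.8 per 1000.
Codon 4 TGT (Cys): 32.8 per 1000.
Codon 5 TCC (Ser): 31.8 per 1000.
Codon 6 GTA (Val): 5.2 per 1000.
Codon 7 GGT (Gly): 42.6 per 1000.
Lowest frequency is 5.2 at codon 6.

6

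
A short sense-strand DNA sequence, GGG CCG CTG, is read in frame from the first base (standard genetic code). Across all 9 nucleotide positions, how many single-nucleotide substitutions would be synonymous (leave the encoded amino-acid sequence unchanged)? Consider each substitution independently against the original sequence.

10

Codon 1 (GGG, Gly): 3 synonymous substitutions.
Codon 2 (CCG, Pro): 3 synonymous substitutions.
Codon 3 (CTG, Leu): 4 synonymous substitutions.
Total: 3 + 3 + 4 = 10.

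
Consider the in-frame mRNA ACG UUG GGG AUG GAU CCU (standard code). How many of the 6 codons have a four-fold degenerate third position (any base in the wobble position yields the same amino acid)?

3

Codon 1 ACG (Thr): third position 4-fold.
Codon 2 UUG (Leu): third position 2-fold.
Codon 3 GGG (Gly): third position 4-fold.
Codon 4 AUG (Met): third position 1-fold.
Codon 5 GAU (Asp): third position 2-fold.
Codon 6 CCU (Pro): third position 4-fold.
Four-fold degenerate third positions: 3.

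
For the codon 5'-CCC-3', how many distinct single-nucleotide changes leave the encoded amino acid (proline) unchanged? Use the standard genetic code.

Position 1: none → 0 synonymous.
Position 2: none → 0 synonymous.
Position 3: CCT, CCA, CCG → 3 synonymous.
Total: 0 + 0 + 3 = 3.

3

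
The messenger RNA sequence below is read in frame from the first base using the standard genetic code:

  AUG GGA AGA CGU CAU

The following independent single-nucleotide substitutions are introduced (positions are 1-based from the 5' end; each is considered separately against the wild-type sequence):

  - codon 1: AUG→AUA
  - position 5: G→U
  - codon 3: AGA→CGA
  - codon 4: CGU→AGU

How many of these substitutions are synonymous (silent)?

1

Codon 1: AUG (Met) → AUA (Ile) — missense.
Codon 2: GGA (Gly) → GUA (Val) — missense.
Codon 3: AGA (Arg) → CGA (Arg) — synonymous.
Codon 4: CGU (Arg) → AGU (Ser) — missense.
Synonymous: 1 of 4.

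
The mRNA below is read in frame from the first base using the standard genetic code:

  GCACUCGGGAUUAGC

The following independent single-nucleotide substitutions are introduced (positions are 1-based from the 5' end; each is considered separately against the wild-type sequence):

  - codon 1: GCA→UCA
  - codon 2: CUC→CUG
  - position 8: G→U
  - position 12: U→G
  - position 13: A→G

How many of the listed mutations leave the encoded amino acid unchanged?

Codon 1: GCA (Ala) → UCA (Ser) — missense.
Codon 2: CUC (Leu) → CUG (Leu) — synonymous.
Codon 3: GGG (Gly) → GUG (Val) — missense.
Codon 4: AUU (Ile) → AUG (Met) — missense.
Codon 5: AGC (Ser) → GGC (Gly) — missense.
Synonymous: 1 of 5.

1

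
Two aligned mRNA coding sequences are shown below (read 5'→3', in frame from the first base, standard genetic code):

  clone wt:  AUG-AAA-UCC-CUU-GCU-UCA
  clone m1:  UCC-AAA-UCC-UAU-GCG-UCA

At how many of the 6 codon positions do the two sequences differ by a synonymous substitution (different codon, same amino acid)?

Codon 1: AUG Met / UCC Ser — nonsynonymous.
Codon 2: AAA Lys / AAA Lys — identical.
Codon 3: UCC Ser / UCC Ser — identical.
Codon 4: CUU Leu / UAU Tyr — nonsynonymous.
Codon 5: GCU Ala / GCG Ala — synonymous.
Codon 6: UCA Ser / UCA Ser — identical.
Synonymous differences: 1.

1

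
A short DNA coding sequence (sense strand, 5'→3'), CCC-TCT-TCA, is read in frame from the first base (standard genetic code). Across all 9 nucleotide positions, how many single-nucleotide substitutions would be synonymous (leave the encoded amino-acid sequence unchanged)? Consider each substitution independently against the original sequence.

9

Codon 1 (CCC, Pro): 3 synonymous substitutions.
Codon 2 (TCT, Ser): 3 synonymous substitutions.
Codon 3 (TCA, Ser): 3 synonymous substitutions.
Total: 3 + 3 + 3 = 9.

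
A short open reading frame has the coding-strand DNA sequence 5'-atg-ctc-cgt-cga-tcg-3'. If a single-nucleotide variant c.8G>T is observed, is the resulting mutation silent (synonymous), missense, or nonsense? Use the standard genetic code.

missense

Position 8 falls in codon 3: CGT → Arg.
After the substitution the codon is CTT → Leu.
Arg ≠ Leu, so this is a missense mutation.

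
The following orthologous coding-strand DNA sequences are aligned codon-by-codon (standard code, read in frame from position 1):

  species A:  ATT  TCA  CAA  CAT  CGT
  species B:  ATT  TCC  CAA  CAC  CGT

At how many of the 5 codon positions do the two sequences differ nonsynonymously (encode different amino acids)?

0

Codon 1: ATT Ile / ATT Ile — identical.
Codon 2: TCA Ser / TCC Ser — synonymous.
Codon 3: CAA Gln / CAA Gln — identical.
Codon 4: CAT His / CAC His — synonymous.
Codon 5: CGT Arg / CGT Arg — identical.
Nonsynonymous differences: 0.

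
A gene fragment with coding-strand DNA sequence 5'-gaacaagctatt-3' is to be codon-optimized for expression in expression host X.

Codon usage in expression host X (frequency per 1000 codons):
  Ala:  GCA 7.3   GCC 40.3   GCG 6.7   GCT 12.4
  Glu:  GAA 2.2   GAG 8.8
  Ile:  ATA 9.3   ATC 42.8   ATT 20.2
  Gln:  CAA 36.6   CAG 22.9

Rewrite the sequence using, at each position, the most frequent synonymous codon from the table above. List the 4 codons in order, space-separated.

GAG CAA GCC ATC

Codon 1 (Glu): best is GAG at 8.8.
Codon 2 (Gln): best is CAA at 36.6.
Codon 3 (Ala): best is GCC at 40.3.
Codon 4 (Ile): best is ATC at 42.8.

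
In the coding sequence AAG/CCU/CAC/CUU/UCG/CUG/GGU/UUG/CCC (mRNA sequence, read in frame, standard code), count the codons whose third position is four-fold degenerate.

6

Codon 1 AAG (Lys): third position 2-fold.
Codon 2 CCU (Pro): third position 4-fold.
Codon 3 CAC (His): third position 2-fold.
Codon 4 CUU (Leu): third position 4-fold.
Codon 5 UCG (Ser): third position 4-fold.
Codon 6 CUG (Leu): third position 4-fold.
Codon 7 GGU (Gly): third position 4-fold.
Codon 8 UUG (Leu): third position 2-fold.
Codon 9 CCC (Pro): third position 4-fold.
Four-fold degenerate third positions: 6.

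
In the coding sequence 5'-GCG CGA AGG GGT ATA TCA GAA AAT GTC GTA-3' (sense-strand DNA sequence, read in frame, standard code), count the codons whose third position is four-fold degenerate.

6

Codon 1 GCG (Ala): third position 4-fold.
Codon 2 CGA (Arg): third position 4-fold.
Codon 3 AGG (Arg): third position 2-fold.
Codon 4 GGT (Gly): third position 4-fold.
Codon 5 ATA (Ile): third position 3-fold.
Codon 6 TCA (Ser): third position 4-fold.
Codon 7 GAA (Glu): third position 2-fold.
Codon 8 AAT (Asn): third position 2-fold.
Codon 9 GTC (Val): third position 4-fold.
Codon 10 GTA (Val): third position 4-fold.
Four-fold degenerate third positions: 6.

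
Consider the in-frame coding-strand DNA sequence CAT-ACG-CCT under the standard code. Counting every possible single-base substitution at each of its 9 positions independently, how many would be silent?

7

Codon 1 (CAT, His): 1 synonymous substitution.
Codon 2 (ACG, Thr): 3 synonymous substitutions.
Codon 3 (CCT, Pro): 3 synonymous substitutions.
Total: 1 + 3 + 3 = 7.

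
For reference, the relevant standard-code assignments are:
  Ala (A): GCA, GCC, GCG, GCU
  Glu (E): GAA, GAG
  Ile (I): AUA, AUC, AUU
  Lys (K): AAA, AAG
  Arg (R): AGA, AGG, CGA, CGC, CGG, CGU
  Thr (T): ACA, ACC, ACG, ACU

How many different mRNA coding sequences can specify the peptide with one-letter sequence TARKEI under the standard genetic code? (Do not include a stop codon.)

1152

Thr: 4 codons.
Ala: 4 codons.
Arg: 6 codons.
Lys: 2 codons.
Glu: 2 codons.
Ile: 3 codons.
4 × 4 × 6 × 2 × 2 × 3 = 1152.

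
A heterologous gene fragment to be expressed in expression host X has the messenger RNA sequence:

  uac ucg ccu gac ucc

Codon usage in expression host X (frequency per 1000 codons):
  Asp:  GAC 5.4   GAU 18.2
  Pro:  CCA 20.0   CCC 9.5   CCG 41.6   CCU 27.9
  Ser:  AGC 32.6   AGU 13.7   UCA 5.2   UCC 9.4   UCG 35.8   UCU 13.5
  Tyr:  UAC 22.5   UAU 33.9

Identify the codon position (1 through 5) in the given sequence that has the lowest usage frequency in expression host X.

4

Codon 1 UAC (Tyr): 22.5 per 1000.
Codon 2 UCG (Ser): 35.8 per 1000.
Codon 3 CCU (Pro): 27.9 per 1000.
Codon 4 GAC (Asp): 5.4 per 1000.
Codon 5 UCC (Ser): 9.4 per 1000.
Lowest frequency is 5.4 at codon 4.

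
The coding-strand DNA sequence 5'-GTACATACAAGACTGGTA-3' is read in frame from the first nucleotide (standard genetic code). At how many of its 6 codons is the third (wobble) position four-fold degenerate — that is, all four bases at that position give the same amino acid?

4

Codon 1 GTA (Val): third position 4-fold.
Codon 2 CAT (His): third position 2-fold.
Codon 3 ACA (Thr): third position 4-fold.
Codon 4 AGA (Arg): third position 2-fold.
Codon 5 CTG (Leu): third position 4-fold.
Codon 6 GTA (Val): third position 4-fold.
Four-fold degenerate third positions: 4.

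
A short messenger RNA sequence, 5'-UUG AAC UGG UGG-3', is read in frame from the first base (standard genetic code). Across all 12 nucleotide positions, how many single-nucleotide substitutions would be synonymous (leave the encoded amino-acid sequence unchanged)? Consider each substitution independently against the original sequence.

Codon 1 (UUG, Leu): 2 synonymous substitutions.
Codon 2 (AAC, Asn): 1 synonymous substitution.
Codon 3 (UGG, Trp): 0 synonymous substitutions.
Codon 4 (UGG, Trp): 0 synonymous substitutions.
Total: 2 + 1 + 0 + 0 = 3.

3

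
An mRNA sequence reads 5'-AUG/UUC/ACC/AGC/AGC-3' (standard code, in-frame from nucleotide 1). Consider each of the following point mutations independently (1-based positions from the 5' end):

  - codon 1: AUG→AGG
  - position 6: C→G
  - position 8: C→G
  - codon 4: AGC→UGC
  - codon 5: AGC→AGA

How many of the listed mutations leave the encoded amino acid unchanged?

Codon 1: AUG (Met) → AGG (Arg) — missense.
Codon 2: UUC (Phe) → UUG (Leu) — missense.
Codon 3: ACC (Thr) → AGC (Ser) — missense.
Codon 4: AGC (Ser) → UGC (Cys) — missense.
Codon 5: AGC (Ser) → AGA (Arg) — missense.
Synonymous: 0 of 5.

0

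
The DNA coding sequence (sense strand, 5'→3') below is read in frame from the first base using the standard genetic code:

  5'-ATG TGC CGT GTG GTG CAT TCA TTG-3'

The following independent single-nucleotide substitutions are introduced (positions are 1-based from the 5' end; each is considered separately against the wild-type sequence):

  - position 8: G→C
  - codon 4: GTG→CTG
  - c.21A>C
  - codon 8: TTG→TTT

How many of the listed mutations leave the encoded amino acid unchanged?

1

Codon 3: CGT (Arg) → CCT (Pro) — missense.
Codon 4: GTG (Val) → CTG (Leu) — missense.
Codon 7: TCA (Ser) → TCC (Ser) — synonymous.
Codon 8: TTG (Leu) → TTT (Phe) — missense.
Synonymous: 1 of 4.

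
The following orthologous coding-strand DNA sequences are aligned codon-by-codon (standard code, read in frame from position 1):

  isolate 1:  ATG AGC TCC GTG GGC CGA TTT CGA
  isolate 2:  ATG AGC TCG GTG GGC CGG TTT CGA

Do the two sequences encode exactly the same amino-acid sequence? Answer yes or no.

yes

Codon 1: ATG Met / ATG Met — identical.
Codon 2: AGC Ser / AGC Ser — identical.
Codon 3: TCC Ser / TCG Ser — synonymous.
Codon 4: GTG Val / GTG Val — identical.
Codon 5: GGC Gly / GGC Gly — identical.
Codon 6: CGA Arg / CGG Arg — synonymous.
Codon 7: TTT Phe / TTT Phe — identical.
Codon 8: CGA Arg / CGA Arg — identical.
Nonsynonymous differences: 0 → same protein.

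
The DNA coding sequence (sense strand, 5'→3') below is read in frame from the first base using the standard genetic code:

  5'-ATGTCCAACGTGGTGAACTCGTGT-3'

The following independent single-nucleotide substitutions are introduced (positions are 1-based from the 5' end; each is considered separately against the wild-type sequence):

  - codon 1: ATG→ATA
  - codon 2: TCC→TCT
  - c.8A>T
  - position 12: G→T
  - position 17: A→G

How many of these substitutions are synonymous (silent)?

Codon 1: ATG (Met) → ATA (Ile) — missense.
Codon 2: TCC (Ser) → TCT (Ser) — synonymous.
Codon 3: AAC (Asn) → ATC (Ile) — missense.
Codon 4: GTG (Val) → GTT (Val) — synonymous.
Codon 6: AAC (Asn) → AGC (Ser) — missense.
Synonymous: 2 of 5.

2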